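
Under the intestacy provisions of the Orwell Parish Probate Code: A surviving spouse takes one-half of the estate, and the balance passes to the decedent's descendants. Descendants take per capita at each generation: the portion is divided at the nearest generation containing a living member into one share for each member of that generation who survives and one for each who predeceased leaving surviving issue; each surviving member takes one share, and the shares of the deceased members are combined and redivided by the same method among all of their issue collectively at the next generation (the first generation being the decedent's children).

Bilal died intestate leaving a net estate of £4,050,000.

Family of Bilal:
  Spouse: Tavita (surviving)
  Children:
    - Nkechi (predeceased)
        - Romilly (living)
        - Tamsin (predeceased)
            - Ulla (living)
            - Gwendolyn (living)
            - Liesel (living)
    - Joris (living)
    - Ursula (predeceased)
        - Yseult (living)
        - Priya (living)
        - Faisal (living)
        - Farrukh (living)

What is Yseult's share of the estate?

Yseult receives £225,000.

Tavita takes one-half of £4,050,000 = £2,025,000. The remaining £2,025,000 passes to the descendants.
The descendants' portion (£2,025,000) is divided at the children's generation into 3 shares of £675,000. Joris takes £675,000. The 2 shares of the deceased (Nkechi and Ursula) are combined into a pool of £1,350,000.
That pool (£1,350,000) is divided at the grandchildren's generation into 6 shares of £225,000. Romilly, Yseult, Priya, Faisal, and Farrukh each take £225,000. The remaining share for the deceased Tamsin (£225,000) is carried to the next generation.
That pool (£225,000) is divided at the great-grandchildren's generation equally among Ulla, Gwendolyn, and Liesel: £75,000 each.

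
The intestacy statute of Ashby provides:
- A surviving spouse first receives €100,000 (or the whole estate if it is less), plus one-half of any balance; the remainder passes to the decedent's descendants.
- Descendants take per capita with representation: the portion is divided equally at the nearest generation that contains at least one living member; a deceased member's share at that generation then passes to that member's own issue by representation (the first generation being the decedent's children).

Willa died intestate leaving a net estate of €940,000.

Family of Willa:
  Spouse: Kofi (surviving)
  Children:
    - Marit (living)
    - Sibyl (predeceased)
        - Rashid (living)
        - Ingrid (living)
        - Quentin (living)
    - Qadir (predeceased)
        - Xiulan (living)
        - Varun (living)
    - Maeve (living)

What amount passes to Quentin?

Quentin receives €35,000.

Kofi first takes €100,000, leaving a balance of €840,000. Kofi then takes one-half of the balance (€420,000), for a total of €520,000. The remaining €420,000 passes to the descendants.
The descendants' portion (€420,000) is divided into 4 shares of €105,000: Marit and Maeve each take €105,000; Sibyl's €105,000 share passes to Sibyl's issue; Qadir's €105,000 share passes to Qadir's issue.
Sibyl's share (€105,000) is divided into 3 shares of €35,000: Rashid, Ingrid, and Quentin each take €35,000.
Qadir's share (€105,000) is divided into 2 shares of €52,500: Xiulan and Varun each take €52,500.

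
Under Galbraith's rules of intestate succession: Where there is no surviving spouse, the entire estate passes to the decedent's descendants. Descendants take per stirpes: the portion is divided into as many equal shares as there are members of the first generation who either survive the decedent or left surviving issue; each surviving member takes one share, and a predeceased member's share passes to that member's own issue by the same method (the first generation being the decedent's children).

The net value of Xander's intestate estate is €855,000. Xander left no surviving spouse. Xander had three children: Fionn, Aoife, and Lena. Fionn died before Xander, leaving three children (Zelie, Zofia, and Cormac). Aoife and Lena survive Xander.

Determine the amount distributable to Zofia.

The entire €855,000 passes to the descendants.
That amount (€855,000) is divided into 3 shares of €285,000: Aoife and Lena each take €285,000; Fionn's €285,000 share passes to Fionn's issue.
Fionn's share (€285,000) is divided into 3 shares of €95,000: Zelie, Zofia, and Cormac each take €95,000.

Zofia receives €95,000.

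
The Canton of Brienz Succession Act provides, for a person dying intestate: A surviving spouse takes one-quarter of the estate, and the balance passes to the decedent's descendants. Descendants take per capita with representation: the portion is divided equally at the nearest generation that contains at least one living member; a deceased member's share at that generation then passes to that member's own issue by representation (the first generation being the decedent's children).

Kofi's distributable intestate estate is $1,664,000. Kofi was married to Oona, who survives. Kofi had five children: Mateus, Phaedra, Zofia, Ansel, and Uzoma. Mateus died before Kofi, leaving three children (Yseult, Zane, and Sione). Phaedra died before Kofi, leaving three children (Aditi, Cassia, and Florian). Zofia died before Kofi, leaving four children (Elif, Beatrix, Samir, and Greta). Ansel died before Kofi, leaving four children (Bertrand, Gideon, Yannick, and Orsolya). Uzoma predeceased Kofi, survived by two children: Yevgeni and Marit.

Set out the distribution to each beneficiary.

Oona: $416,000; Yseult: $78,000; Zane: $78,000; Sione: $78,000; Aditi: $78,000; Cassia: $78,000; Florian: $78,000; Elif: $78,000; Beatrix: $78,000; Samir: $78,000; Greta: $78,000; Bertrand: $78,000; Gideon: $78,000; Yannick: $78,000; Orsolya: $78,000; Yevgeni: $78,000; Marit: $78,000

Oona takes one-quarter of $1,664,000 = $416,000. The remaining $1,248,000 passes to the descendants.
No child survives, so the initial division is made at the grandchildren's generation.
The descendants' portion ($1,248,000) is divided into 16 shares of $78,000: Yseult, Zane, Sione, Aditi, Cassia, Florian, Elif, Beatrix, Samir, Greta, Bertrand, Gideon, Yannick, Orsolya, Yevgeni, and Marit each take $78,000.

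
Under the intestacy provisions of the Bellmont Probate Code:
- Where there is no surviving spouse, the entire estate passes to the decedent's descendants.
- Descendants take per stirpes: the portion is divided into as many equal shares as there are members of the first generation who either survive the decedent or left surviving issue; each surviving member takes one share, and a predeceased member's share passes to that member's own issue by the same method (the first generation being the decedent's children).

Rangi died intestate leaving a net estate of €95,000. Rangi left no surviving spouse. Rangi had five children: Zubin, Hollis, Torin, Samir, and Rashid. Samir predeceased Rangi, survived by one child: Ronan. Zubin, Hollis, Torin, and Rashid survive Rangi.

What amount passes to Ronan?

Ronan receives €19,000.

The entire €95,000 passes to the descendants.
That amount (€95,000) is divided into 5 shares of €19,000: Zubin, Hollis, Torin, and Rashid each take €19,000; Samir's €19,000 share passes to Samir's issue.
Samir's share (€19,000) passes entirely to Ronan.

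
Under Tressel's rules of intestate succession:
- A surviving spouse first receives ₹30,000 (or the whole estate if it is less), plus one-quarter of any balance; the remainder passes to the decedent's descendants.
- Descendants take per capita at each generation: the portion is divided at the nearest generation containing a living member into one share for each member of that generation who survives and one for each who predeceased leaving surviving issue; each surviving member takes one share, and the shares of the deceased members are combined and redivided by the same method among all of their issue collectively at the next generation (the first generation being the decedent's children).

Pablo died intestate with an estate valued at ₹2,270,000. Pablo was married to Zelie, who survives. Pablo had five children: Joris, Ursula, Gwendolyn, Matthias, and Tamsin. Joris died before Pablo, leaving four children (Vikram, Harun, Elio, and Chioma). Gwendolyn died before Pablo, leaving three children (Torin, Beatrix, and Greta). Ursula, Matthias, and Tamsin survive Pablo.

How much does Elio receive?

Elio receives ₹96,000.

Zelie first takes ₹30,000, leaving a balance of ₹2,240,000. Zelie then takes one-quarter of the balance (₹560,000), for a total of ₹590,000. The remaining ₹1,680,000 passes to the descendants.
The descendants' portion (₹1,680,000) is divided at the children's generation into 5 shares of ₹336,000. Ursula, Matthias, and Tamsin each take ₹336,000. The 2 shares of the deceased (Joris and Gwendolyn) are combined into a pool of ₹672,000.
That pool (₹672,000) is divided at the grandchildren's generation equally among Vikram, Harun, Elio, Chioma, Torin, Beatrix, and Greta: ₹96,000 each.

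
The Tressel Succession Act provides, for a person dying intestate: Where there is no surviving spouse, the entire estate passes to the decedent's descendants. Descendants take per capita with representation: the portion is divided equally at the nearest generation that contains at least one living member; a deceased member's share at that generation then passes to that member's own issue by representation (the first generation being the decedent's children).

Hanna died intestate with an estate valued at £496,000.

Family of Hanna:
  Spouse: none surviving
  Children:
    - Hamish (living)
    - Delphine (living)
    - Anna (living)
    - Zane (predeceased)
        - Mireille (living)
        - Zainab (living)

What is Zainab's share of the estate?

The entire £496,000 passes to the descendants.
That amount (£496,000) is divided into 4 shares of £124,000: Hamish, Delphine, and Anna each take £124,000; Zane's £124,000 share passes to Zane's issue.
Zane's share (£124,000) is divided into 2 shares of £62,000: Mireille and Zainab each take £62,000.

Zainab receives £62,000.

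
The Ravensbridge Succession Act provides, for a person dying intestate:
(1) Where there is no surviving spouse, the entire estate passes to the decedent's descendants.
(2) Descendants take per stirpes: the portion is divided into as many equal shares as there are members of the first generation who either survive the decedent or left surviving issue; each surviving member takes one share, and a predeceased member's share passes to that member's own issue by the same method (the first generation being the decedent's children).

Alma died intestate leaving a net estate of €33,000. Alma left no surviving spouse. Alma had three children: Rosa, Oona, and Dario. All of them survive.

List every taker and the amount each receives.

The entire €33,000 passes to the descendants.
That amount (€33,000) is divided into 3 shares of €11,000: Rosa, Oona, and Dario each take €11,000.

Rosa: €11,000; Oona: €11,000; Dario: €11,000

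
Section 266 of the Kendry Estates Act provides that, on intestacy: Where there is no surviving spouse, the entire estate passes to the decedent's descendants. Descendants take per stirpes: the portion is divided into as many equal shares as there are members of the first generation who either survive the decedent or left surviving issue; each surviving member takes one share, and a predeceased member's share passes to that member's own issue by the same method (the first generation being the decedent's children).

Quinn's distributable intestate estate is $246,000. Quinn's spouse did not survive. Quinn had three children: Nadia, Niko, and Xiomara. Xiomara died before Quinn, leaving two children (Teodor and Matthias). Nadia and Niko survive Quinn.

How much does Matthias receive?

Matthias receives $41,000.

The entire $246,000 passes to the descendants.
That amount ($246,000) is divided into 3 shares of $82,000: Nadia and Niko each take $82,000; Xiomara's $82,000 share passes to Xiomara's issue.
Xiomara's share ($82,000) is divided into 2 shares of $41,000: Teodor and Matthias each take $41,000.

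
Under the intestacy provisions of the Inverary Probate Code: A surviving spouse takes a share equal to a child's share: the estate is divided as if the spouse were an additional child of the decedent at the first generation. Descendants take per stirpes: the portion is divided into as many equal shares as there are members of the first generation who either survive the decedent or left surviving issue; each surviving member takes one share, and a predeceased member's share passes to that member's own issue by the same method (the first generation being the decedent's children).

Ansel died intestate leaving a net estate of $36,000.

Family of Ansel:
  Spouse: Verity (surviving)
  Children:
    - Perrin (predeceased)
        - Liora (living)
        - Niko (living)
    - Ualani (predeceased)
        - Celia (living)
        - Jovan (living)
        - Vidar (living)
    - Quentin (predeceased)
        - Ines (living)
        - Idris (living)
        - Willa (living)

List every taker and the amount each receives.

Verity: $9,000; Liora: $4,500; Niko: $4,500; Celia: $3,000; Jovan: $3,000; Vidar: $3,000; Ines: $3,000; Idris: $3,000; Willa: $3,000

The spouse counts as an additional share at the children's level, so there are 4 primary shares of $9,000. Verity takes one such share ($9,000).
The children's combined portion ($27,000) is divided into 3 shares of $9,000: Perrin's $9,000 share passes to Perrin's issue; Ualani's $9,000 share passes to Ualani's issue; Quentin's $9,000 share passes to Quentin's issue.
Perrin's share ($9,000) is divided into 2 shares of $4,500: Liora and Niko each take $4,500.
Ualani's share ($9,000) is divided into 3 shares of $3,000: Celia, Jovan, and Vidar each take $3,000.
Quentin's share ($9,000) is divided into 3 shares of $3,000: Ines, Idris, and Willa each take $3,000.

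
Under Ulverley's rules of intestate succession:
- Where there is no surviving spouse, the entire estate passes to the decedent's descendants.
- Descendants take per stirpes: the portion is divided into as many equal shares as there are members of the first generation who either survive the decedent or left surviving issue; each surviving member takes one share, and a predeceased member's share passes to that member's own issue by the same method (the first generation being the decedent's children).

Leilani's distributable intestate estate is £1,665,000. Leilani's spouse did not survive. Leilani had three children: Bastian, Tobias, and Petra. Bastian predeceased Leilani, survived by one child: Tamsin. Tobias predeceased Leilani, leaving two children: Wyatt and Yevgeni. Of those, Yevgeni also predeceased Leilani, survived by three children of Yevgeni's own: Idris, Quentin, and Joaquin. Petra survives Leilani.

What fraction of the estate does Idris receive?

The entire £1,665,000 passes to the descendants.
That amount (£1,665,000) is divided into 3 shares of £555,000: Petra takes £555,000; Bastian's £555,000 share passes to Bastian's issue; Tobias's £555,000 share passes to Tobias's issue.
Bastian's share (£555,000) passes entirely to Tamsin.
Tobias's share (£555,000) is divided into 2 shares of £277,500: Wyatt takes £277,500; Yevgeni's £277,500 share passes to Yevgeni's issue.
Yevgeni's share (£277,500) is divided into 3 shares of £92,500: Idris, Quentin, and Joaquin each take £92,500.

Idris receives 1/18 of the estate.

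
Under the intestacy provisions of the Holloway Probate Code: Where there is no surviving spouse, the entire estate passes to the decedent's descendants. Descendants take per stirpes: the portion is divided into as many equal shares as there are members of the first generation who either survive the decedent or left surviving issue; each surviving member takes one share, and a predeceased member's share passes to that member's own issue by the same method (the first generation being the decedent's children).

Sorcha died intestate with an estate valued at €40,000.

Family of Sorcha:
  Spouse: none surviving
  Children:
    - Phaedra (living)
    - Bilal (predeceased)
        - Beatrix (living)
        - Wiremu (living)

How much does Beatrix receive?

The entire €40,000 passes to the descendants.
That amount (€40,000) is divided into 2 shares of €20,000: Phaedra takes €20,000; Bilal's €20,000 share passes to Bilal's issue.
Bilal's share (€20,000) is divided into 2 shares of €10,000: Beatrix and Wiremu each take €10,000.

Beatrix receives €10,000.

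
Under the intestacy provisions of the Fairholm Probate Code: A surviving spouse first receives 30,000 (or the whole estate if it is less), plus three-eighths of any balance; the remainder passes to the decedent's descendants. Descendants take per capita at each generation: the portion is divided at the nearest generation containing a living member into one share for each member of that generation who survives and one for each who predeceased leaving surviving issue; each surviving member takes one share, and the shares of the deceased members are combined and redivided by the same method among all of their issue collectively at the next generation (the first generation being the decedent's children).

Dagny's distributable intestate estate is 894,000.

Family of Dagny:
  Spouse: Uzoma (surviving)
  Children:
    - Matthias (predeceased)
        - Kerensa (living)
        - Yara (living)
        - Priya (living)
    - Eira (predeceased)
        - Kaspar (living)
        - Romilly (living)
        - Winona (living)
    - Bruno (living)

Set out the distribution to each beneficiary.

Uzoma: 354,000; Kerensa: 60,000; Yara: 60,000; Priya: 60,000; Kaspar: 60,000; Romilly: 60,000; Winona: 60,000; Bruno: 180,000

Uzoma first takes 30,000, leaving a balance of 864,000. Uzoma then takes three-eighths of the balance (324,000), for a total of 354,000. The remaining 540,000 passes to the descendants.
The descendants' portion (540,000) is divided at the children's generation into 3 shares of 180,000. Bruno takes 180,000. The 2 shares of the deceased (Matthias and Eira) are combined into a pool of 360,000.
That pool (360,000) is divided at the grandchildren's generation equally among Kerensa, Yara, Priya, Kaspar, Romilly, and Winona: 60,000 each.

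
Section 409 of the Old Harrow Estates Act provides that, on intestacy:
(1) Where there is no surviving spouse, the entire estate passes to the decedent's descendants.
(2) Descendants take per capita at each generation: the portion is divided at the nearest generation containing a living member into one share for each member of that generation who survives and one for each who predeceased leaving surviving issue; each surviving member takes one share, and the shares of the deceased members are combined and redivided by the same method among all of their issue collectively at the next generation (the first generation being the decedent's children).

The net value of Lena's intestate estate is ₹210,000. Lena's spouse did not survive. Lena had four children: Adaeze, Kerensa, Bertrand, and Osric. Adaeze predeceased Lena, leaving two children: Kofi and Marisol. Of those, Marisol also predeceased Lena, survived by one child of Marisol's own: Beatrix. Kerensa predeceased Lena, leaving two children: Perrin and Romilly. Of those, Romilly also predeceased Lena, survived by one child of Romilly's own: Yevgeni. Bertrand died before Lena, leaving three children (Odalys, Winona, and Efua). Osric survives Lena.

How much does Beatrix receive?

The entire ₹210,000 passes to the descendants.
That amount (₹210,000) is divided at the children's generation into 4 shares of ₹52,500. Osric takes ₹52,500. The 3 shares of the deceased (Adaeze, Kerensa, and Bertrand) are combined into a pool of ₹157,500.
That pool (₹157,500) is divided at the grandchildren's generation into 7 shares of ₹22,500. Kofi, Perrin, Odalys, Winona, and Efua each take ₹22,500. The 2 shares of the deceased (Marisol and Romilly) are combined into a pool of ₹45,000.
That pool (₹45,000) is divided at the great-grandchildren's generation equally among Beatrix and Yevgeni: ₹22,500 each.

Beatrix receives ₹22,500.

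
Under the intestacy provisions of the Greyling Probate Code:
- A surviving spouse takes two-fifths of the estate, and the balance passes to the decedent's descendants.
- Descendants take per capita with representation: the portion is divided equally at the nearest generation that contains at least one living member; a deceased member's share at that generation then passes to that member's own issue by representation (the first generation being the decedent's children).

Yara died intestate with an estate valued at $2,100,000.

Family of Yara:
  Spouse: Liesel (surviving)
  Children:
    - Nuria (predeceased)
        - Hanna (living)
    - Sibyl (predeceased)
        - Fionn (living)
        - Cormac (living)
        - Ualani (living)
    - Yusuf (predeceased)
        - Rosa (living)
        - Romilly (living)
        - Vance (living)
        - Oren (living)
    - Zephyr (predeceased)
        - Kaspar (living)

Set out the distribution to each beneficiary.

Liesel: $840,000; Hanna: $140,000; Fionn: $140,000; Cormac: $140,000; Ualani: $140,000; Rosa: $140,000; Romilly: $140,000; Vance: $140,000; Oren: $140,000; Kaspar: $140,000

Liesel takes two-fifths of $2,100,000 = $840,000. The remaining $1,260,000 passes to the descendants.
No child survives, so the initial division is made at the grandchildren's generation.
The descendants' portion ($1,260,000) is divided into 9 shares of $140,000: Hanna, Fionn, Cormac, Ualani, Rosa, Romilly, Vance, Oren, and Kaspar each take $140,000.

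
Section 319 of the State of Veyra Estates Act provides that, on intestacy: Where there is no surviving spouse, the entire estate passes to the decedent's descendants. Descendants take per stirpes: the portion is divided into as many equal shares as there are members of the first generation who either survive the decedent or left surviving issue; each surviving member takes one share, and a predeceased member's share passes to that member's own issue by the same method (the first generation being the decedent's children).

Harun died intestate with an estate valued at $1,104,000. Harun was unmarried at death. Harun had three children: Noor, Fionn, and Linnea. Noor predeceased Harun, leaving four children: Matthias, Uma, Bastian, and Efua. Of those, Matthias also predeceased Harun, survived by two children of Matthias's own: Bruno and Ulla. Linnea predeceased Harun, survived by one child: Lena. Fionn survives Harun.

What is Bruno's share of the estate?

Bruno receives $46,000.

The entire $1,104,000 passes to the descendants.
That amount ($1,104,000) is divided into 3 shares of $368,000: Fionn takes $368,000; Noor's $368,000 share passes to Noor's issue; Linnea's $368,000 share passes to Linnea's issue.
Noor's share ($368,000) is divided into 4 shares of $92,000: Uma, Bastian, and Efua each take $92,000; Matthias's $92,000 share passes to Matthias's issue.
Matthias's share ($92,000) is divided into 2 shares of $46,000: Bruno and Ulla each take $46,000.
Linnea's share ($368,000) passes entirely to Lena.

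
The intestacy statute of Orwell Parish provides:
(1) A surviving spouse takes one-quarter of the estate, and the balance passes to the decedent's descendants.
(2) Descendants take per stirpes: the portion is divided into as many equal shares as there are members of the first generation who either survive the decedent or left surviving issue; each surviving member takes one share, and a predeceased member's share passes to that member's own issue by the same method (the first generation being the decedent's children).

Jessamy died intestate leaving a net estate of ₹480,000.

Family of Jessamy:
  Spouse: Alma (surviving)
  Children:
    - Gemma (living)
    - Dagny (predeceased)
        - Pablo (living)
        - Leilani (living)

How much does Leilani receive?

Alma takes one-quarter of ₹480,000 = ₹120,000. The remaining ₹360,000 passes to the descendants.
The descendants' portion (₹360,000) is divided into 2 shares of ₹180,000: Gemma takes ₹180,000; Dagny's ₹180,000 share passes to Dagny's issue.
Dagny's share (₹180,000) is divided into 2 shares of ₹90,000: Pablo and Leilani each take ₹90,000.

Leilani receives ₹90,000.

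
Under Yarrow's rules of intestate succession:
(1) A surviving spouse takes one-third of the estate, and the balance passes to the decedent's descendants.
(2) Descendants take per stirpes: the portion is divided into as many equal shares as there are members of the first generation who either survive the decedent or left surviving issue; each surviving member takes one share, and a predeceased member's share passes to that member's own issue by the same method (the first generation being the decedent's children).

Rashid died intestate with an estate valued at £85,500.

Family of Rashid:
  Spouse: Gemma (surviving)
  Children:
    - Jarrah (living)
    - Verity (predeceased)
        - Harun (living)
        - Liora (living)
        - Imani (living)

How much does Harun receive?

Harun receives £9,500.

Gemma takes one-third of £85,500 = £28,500. The remaining £57,000 passes to the descendants.
The descendants' portion (£57,000) is divided into 2 shares of £28,500: Jarrah takes £28,500; Verity's £28,500 share passes to Verity's issue.
Verity's share (£28,500) is divided into 3 shares of £9,500: Harun, Liora, and Imani each take £9,500.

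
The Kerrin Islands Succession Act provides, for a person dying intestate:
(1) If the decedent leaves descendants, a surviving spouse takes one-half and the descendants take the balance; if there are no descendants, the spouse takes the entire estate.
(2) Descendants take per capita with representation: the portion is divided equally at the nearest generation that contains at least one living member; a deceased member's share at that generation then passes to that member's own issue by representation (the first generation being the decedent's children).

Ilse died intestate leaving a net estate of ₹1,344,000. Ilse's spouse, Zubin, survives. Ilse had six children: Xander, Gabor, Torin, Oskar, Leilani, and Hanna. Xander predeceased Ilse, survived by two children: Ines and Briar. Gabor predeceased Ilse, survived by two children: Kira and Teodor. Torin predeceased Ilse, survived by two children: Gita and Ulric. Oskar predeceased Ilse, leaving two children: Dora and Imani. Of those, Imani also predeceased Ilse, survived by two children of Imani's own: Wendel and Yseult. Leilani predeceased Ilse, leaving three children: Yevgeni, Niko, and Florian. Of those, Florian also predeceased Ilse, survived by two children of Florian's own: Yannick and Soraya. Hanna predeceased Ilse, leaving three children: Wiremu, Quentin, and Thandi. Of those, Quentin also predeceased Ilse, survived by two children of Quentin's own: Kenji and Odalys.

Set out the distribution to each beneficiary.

Zubin takes one-half of ₹1,344,000 = ₹672,000. The remaining ₹672,000 passes to the descendants.
No child survives, so the initial division is made at the grandchildren's generation.
The descendants' portion (₹672,000) is divided into 14 shares of ₹48,000: Ines, Briar, Kira, Teodor, Gita, Ulric, Dora, Yevgeni, Niko, Wiremu, and Thandi each take ₹48,000; Imani's ₹48,000 share passes to Imani's issue; Florian's ₹48,000 share passes to Florian's issue; Quentin's ₹48,000 share passes to Quentin's issue.
Imani's share (₹48,000) is divided into 2 shares of ₹24,000: Wendel and Yseult each take ₹24,000.
Florian's share (₹48,000) is divided into 2 shares of ₹24,000: Yannick and Soraya each take ₹24,000.
Quentin's share (₹48,000) is divided into 2 shares of ₹24,000: Kenji and Odalys each take ₹24,000.

Zubin: ₹672,000; Ines: ₹48,000; Briar: ₹48,000; Kira: ₹48,000; Teodor: ₹48,000; Gita: ₹48,000; Ulric: ₹48,000; Dora: ₹48,000; Wendel: ₹24,000; Yseult: ₹24,000; Yevgeni: ₹48,000; Niko: ₹48,000; Yannick: ₹24,000; Soraya: ₹24,000; Wiremu: ₹48,000; Kenji: ₹24,000; Odalys: ₹24,000; Thandi: ₹48,000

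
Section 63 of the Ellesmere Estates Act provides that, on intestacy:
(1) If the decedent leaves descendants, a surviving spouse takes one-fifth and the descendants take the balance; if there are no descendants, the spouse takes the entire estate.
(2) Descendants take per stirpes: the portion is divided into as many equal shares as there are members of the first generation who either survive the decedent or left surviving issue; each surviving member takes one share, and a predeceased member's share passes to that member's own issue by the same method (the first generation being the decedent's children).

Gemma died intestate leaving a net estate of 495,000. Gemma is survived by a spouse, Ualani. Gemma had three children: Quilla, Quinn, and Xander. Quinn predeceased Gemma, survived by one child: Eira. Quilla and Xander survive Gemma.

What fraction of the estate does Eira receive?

Eira receives 4/15 of the estate.

Ualani takes one-fifth of 495,000 = 99,000. The remaining 396,000 passes to the descendants.
The descendants' portion (396,000) is divided into 3 shares of 132,000: Quilla and Xander each take 132,000; Quinn's 132,000 share passes to Quinn's issue.
Quinn's share (132,000) passes entirely to Eira.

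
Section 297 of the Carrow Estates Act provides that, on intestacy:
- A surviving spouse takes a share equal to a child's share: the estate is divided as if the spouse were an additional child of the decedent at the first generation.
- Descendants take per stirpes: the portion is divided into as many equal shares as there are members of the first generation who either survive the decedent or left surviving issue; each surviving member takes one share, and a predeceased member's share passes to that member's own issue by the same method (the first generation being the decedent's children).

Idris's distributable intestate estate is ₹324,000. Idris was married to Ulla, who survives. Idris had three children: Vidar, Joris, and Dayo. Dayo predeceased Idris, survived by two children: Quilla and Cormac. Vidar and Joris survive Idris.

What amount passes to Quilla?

The spouse counts as an additional share at the children's level, so there are 4 primary shares of ₹81,000. Ulla takes one such share (₹81,000).
The children's combined portion (₹243,000) is divided into 3 shares of ₹81,000: Vidar and Joris each take ₹81,000; Dayo's ₹81,000 share passes to Dayo's issue.
Dayo's share (₹81,000) is divided into 2 shares of ₹40,500: Quilla and Cormac each take ₹40,500.

Quilla receives ₹40,500.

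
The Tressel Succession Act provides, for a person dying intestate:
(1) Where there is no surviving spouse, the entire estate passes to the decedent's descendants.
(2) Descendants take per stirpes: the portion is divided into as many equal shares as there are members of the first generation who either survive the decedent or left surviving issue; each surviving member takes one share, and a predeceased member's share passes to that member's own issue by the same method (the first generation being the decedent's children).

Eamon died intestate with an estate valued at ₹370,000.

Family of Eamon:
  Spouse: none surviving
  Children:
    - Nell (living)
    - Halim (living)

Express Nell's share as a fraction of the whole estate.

Nell receives 1/2 of the estate.

The entire ₹370,000 passes to the descendants.
That amount (₹370,000) is divided into 2 shares of ₹185,000: Nell and Halim each take ₹185,000.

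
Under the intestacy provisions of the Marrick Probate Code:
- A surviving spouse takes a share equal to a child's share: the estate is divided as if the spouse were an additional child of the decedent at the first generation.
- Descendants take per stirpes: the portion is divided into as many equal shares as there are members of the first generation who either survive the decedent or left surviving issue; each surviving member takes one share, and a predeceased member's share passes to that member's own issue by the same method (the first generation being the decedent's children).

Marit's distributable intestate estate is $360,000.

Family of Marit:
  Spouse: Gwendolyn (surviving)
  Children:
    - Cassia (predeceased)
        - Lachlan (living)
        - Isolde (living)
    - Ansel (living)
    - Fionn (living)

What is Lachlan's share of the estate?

Lachlan receives $45,000.

The spouse counts as an additional share at the children's level, so there are 4 primary shares of $90,000. Gwendolyn takes one such share ($90,000).
The children's combined portion ($270,000) is divided into 3 shares of $90,000: Ansel and Fionn each take $90,000; Cassia's $90,000 share passes to Cassia's issue.
Cassia's share ($90,000) is divided into 2 shares of $45,000: Lachlan and Isolde each take $45,000.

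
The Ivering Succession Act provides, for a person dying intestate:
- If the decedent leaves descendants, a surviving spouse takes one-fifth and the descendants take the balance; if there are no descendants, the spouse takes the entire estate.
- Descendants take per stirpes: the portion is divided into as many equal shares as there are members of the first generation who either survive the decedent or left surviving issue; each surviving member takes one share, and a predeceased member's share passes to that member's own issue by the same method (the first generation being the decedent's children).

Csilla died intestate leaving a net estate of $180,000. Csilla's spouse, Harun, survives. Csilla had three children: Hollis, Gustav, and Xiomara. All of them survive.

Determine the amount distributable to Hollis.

Harun takes one-fifth of $180,000 = $36,000. The remaining $144,000 passes to the descendants.
The descendants' portion ($144,000) is divided into 3 shares of $48,000: Hollis, Gustav, and Xiomara each take $48,000.

Hollis receives $48,000.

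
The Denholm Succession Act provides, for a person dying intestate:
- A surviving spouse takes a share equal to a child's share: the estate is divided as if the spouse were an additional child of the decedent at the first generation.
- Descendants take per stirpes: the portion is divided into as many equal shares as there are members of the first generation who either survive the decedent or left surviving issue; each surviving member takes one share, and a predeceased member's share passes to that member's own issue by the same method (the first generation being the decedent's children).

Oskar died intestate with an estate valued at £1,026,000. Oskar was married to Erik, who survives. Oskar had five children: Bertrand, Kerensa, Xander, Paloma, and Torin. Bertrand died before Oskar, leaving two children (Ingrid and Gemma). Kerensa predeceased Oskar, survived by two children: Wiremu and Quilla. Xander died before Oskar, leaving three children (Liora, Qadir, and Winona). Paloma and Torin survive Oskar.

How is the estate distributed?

The spouse counts as an additional share at the children's level, so there are 6 primary shares of £171,000. Erik takes one such share (£171,000).
The children's combined portion (£855,000) is divided into 5 shares of £171,000: Paloma and Torin each take £171,000; Bertrand's £171,000 share passes to Bertrand's issue; Kerensa's £171,000 share passes to Kerensa's issue; Xander's £171,000 share passes to Xander's issue.
Bertrand's share (£171,000) is divided into 2 shares of £85,500: Ingrid and Gemma each take £85,500.
Kerensa's share (£171,000) is divided into 2 shares of £85,500: Wiremu and Quilla each take £85,500.
Xander's share (£171,000) is divided into 3 shares of £57,000: Liora, Qadir, and Winona each take £57,000.

Erik: £171,000; Ingrid: £85,500; Gemma: £85,500; Wiremu: £85,500; Quilla: £85,500; Liora: £57,000; Qadir: £57,000; Winona: £57,000; Paloma: £171,000; Torin: £171,000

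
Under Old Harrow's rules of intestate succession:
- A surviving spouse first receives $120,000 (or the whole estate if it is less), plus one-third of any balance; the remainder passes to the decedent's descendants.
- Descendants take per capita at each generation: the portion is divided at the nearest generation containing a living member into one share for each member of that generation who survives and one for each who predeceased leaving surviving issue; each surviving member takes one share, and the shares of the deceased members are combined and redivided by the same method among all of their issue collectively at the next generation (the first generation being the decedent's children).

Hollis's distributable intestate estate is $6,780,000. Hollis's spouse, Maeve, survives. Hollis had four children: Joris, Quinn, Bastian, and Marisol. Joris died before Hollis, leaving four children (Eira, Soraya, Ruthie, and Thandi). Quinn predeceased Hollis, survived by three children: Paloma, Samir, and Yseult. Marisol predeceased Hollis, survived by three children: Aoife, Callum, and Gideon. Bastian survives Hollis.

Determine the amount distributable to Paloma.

Maeve first takes $120,000, leaving a balance of $6,660,000. Maeve then takes one-third of the balance ($2,220,000), for a total of $2,340,000. The remaining $4,440,000 passes to the descendants.
The descendants' portion ($4,440,000) is divided at the children's generation into 4 shares of $1,110,000. Bastian takes $1,110,000. The 3 shares of the deceased (Joris, Quinn, and Marisol) are combined into a pool of $3,330,000.
That pool ($3,330,000) is divided at the grandchildren's generation equally among Eira, Soraya, Ruthie, Thandi, Paloma, Samir, Yseult, Aoife, Callum, and Gideon: $333,000 each.

Paloma receives $333,000.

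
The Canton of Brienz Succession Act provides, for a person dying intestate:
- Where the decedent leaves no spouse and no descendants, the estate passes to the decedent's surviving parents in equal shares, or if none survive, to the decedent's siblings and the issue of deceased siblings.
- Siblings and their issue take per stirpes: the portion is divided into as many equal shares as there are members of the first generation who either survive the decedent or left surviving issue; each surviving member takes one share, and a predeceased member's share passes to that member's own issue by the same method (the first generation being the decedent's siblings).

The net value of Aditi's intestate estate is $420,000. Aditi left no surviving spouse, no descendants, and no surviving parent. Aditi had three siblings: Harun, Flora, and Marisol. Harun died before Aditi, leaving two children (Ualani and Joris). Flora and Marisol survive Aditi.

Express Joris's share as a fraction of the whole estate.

Joris receives 1/6 of the estate.

The entire $420,000 passes to the siblings and their issue.
That amount ($420,000) is divided into 3 shares of $140,000: Flora and Marisol each take $140,000; Harun's $140,000 share passes to Harun's issue.
Harun's share ($140,000) is divided into 2 shares of $70,000: Ualani and Joris each take $70,000.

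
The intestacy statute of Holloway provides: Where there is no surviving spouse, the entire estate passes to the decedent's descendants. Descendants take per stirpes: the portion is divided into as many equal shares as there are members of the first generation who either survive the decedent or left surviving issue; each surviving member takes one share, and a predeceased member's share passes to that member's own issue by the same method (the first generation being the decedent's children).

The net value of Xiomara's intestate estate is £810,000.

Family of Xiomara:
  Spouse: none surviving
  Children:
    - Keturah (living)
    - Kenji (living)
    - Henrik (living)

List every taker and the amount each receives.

Keturah: £270,000; Kenji: £270,000; Henrik: £270,000

The entire £810,000 passes to the descendants.
That amount (£810,000) is divided into 3 shares of £270,000: Keturah, Kenji, and Henrik each take £270,000.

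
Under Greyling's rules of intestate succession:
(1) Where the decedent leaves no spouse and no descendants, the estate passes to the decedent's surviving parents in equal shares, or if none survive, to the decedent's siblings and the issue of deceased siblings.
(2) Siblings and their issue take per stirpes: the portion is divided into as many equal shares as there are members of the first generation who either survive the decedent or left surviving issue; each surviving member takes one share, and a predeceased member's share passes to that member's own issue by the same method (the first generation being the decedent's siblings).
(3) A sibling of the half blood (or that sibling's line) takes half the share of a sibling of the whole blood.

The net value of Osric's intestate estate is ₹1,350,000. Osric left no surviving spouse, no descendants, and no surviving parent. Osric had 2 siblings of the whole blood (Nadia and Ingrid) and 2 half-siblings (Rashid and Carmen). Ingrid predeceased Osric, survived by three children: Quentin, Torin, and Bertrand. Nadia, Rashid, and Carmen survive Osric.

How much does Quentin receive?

The entire ₹1,350,000 passes to the siblings and their issue.
Counting each half-blood sibling's line as half a unit, there are 3 units in ₹1,350,000, so one unit is ₹450,000. Whole-blood lines (Nadia and Ingrid) take ₹450,000 each; half-blood lines (Rashid and Carmen) take ₹225,000 each.
Ingrid's share (₹450,000) is divided into 3 shares of ₹150,000: Quentin, Torin, and Bertrand each take ₹150,000.

Quentin receives ₹150,000.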